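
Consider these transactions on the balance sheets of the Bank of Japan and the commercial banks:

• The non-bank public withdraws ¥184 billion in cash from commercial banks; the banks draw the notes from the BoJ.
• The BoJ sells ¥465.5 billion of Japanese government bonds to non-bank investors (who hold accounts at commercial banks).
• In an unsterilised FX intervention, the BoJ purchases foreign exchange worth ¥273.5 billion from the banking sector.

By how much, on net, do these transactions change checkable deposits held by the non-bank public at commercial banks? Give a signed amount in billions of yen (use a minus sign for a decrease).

Currency withdrawal ¥184 billion: non-bank counterparties' bank balances fall → −¥184B.
Asset sale (to non-banks) ¥465.5 billion: non-bank counterparties' bank balances fall → −¥465.5B.
FX purchase ¥273.5 billion: the counterparty is a bank, so public deposits are unchanged → 0.
Net: −184 − 465.5 + 0 = -¥649.5 billion.

-¥649.5 billion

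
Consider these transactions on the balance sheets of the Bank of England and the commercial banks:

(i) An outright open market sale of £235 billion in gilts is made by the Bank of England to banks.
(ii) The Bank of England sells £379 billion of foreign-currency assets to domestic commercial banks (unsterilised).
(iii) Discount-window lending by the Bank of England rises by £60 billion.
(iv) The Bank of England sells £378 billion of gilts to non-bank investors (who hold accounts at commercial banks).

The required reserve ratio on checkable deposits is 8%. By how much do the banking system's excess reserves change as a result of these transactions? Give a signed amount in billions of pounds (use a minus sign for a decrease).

-£901.76 billion

OMO sale (to banks) £235 billion: reserves −£235B, deposits 0.
FX sale £379 billion: reserves −£379B, deposits 0.
Discount-window loan £60 billion: reserves +£60B, deposits 0.
Asset sale (to non-banks) £378 billion: reserves −£378B, deposits −£378B.
Totals: Δreserves = −£932B, Δdeposits = −£378B.
Δrequired reserves = 8% × −£378B = −£30.24B.
Δexcess reserves = Δreserves − Δrequired = −£932B − (−£30.24B) = -£901.76 billion.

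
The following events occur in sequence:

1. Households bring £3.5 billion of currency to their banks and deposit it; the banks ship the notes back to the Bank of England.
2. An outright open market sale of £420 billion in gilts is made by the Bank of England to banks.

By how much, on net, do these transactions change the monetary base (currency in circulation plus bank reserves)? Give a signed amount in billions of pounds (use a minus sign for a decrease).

-£420 billion

Bank of England balance sheet:
  Assets:      Securities −£420B
  Liabilities: Bank reserves −£416.5B, Currency in circulation −£3.5B
Monetary base = currency + reserves: −£3.5B + (−£416.5B) = -£420 billion.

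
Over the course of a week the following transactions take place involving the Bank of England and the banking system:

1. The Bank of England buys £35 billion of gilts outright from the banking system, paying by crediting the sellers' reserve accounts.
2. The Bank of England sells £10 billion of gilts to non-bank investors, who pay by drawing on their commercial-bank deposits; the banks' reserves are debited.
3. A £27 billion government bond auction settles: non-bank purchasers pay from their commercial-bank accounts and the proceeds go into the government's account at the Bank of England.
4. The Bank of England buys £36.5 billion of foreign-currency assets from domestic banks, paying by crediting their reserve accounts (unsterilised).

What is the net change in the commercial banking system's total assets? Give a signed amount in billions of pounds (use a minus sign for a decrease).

OMO purchase (from banks) £35 billion: just an asset swap on bank balance sheets → 0.
Asset sale (to non-banks) £10 billion: bank balance sheets shrink → −£10B.
Government account inflow £27 billion: bank balance sheets shrink → −£27B.
FX purchase £36.5 billion: just an asset swap on bank balance sheets → 0.
Net: 0 − 10 − 27 + 0 = -£37 billion.

-£37 billion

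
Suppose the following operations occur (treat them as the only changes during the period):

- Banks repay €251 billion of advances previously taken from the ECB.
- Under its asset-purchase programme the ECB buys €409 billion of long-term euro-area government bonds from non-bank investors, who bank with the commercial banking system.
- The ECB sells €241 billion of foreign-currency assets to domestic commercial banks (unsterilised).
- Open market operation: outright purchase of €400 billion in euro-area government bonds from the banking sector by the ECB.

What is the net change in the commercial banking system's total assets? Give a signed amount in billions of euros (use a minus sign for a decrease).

+€158 billion

ECB balance sheet:
  Assets:      Securities +€809B, Loans to banks −€251B, Foreign assets −€241B
  Liabilities: Bank reserves +€317B
Commercial banking system:
  Assets:      Reserves at CB +€317B, Securities −€400B, Foreign assets +€241B
  Liabilities: Checkable deposits +€409B, Borrowings from CB −€251B
Change in total bank assets = +€158 billion.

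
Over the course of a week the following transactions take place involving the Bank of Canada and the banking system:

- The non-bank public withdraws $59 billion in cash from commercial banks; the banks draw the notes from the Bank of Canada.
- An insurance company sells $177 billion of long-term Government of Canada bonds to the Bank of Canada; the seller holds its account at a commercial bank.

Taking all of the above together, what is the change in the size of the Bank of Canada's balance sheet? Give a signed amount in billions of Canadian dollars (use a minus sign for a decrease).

Currency withdrawal $59 billion: only the composition of liabilities changes → 0.
Asset purchase (from non-banks) $177 billion: a Bank of Canada asset is acquired → +$177B.
Net: 0 + 177 = +$177 billion.

+$177 billion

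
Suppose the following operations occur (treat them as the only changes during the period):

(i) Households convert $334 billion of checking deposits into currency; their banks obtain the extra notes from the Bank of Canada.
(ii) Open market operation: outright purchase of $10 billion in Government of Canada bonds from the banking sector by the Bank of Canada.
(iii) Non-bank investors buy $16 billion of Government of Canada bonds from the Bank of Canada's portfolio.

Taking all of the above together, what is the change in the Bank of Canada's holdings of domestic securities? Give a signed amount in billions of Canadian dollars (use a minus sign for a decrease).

Currency withdrawal $334 billion: the Bank of Canada's securities portfolio is untouched → 0.
OMO purchase (from banks) $10 billion: securities added to the Bank of Canada's portfolio → +$10B.
Asset sale (to non-banks) $16 billion: securities removed from the Bank of Canada's portfolio → −$16B.
Net: 0 + 10 − 16 = -$6 billion.

-$6 billion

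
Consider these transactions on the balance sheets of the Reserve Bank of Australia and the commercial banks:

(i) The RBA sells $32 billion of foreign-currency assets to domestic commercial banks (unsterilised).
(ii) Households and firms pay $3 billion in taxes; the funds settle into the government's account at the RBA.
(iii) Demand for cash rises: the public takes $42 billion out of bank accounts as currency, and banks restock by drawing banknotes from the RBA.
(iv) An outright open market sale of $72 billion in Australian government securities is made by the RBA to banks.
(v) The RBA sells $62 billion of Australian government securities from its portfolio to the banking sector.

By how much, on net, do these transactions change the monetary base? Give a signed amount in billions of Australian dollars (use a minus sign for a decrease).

-$169 billion

FX sale $32 billion: RBA balance sheet contracts → −$32B.
Government account inflow $3 billion: reserves shift to a non-base liability → −$3B.
Currency withdrawal $42 billion: just a shift between currency and reserves — both are base money → 0.
OMO sale (to banks) $72 billion: RBA balance sheet contracts → −$72B.
OMO sale (to banks) $62 billion: RBA balance sheet contracts → −$62B.
Net: −32 − 3 + 0 − 72 − 62 = -$169 billion.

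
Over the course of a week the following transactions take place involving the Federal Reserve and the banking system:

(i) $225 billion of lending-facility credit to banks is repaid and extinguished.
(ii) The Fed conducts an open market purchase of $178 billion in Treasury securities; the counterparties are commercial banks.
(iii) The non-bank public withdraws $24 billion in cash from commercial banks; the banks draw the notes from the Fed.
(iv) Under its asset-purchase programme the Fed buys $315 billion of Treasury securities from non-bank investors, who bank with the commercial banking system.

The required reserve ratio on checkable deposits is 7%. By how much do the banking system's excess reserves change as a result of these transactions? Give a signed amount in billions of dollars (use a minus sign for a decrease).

+$223.63 billion

Discount-window repayment $225 billion: reserves −$225B, deposits 0.
OMO purchase (from banks) $178 billion: reserves +$178B, deposits 0.
Currency withdrawal $24 billion: reserves −$24B, deposits −$24B.
Asset purchase (from non-banks) $315 billion: reserves +$315B, deposits +$315B.
Totals: Δreserves = +$244B, Δdeposits = +$291B.
Δrequired reserves = 7% × +$291B = +$20.37B.
Δexcess reserves = Δreserves − Δrequired = +$244B − (+$20.37B) = +$223.63 billion.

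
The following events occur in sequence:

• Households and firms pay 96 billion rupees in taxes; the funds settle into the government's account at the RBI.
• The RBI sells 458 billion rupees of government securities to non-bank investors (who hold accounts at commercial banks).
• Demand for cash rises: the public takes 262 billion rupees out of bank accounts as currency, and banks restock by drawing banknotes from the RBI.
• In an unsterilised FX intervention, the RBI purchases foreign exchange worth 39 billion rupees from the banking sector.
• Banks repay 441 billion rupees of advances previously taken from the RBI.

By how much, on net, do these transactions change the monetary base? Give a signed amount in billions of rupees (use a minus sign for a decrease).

-956 billion

Government account inflow 96 billion rupees: reserves shift to a non-base liability → −96B.
Asset sale (to non-banks) 458 billion rupees: RBI balance sheet contracts → −458B.
Currency withdrawal 262 billion rupees: just a shift between currency and reserves — both are base money → 0.
FX purchase 39 billion rupees: RBI balance sheet expands → +39B.
Discount-window repayment 441 billion rupees: RBI balance sheet contracts → −441B.
Net: −96 − 458 + 0 + 39 − 441 = -956 billion.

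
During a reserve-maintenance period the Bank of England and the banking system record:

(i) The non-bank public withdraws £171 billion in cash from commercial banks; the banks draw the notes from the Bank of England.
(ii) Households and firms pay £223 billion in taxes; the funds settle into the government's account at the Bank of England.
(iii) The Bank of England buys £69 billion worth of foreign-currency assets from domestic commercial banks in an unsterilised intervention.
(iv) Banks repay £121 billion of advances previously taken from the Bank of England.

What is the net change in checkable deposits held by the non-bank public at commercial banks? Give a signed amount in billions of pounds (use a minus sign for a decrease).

Bank of England balance sheet:
  Assets:      Loans to banks −£121B, Foreign assets +£69B
  Liabilities: Bank reserves −£446B, Currency in circulation +£171B, Government deposits +£223B
Commercial banking system:
  Assets:      Reserves at CB −£446B, Foreign assets −£69B
  Liabilities: Checkable deposits −£394B, Borrowings from CB −£121B
So the change in checkable deposits held by the non-bank public at commercial banks is -£394 billion.

-£394 billion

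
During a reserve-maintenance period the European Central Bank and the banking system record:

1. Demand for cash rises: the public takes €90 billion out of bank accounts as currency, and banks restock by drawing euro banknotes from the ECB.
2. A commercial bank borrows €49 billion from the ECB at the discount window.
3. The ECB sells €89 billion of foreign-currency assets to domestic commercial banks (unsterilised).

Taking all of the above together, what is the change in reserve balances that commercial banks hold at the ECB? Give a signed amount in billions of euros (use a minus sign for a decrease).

Currency withdrawal €90 billion: banks swap reserves for currency → −€90B.
Discount-window loan €49 billion: the loan is credited to the bank's reserve account → +€49B.
FX sale €89 billion: the buying banks pay out of their reserve balances → −€89B.
Net: −90 + 49 − 89 = -€130 billion.

-€130 billion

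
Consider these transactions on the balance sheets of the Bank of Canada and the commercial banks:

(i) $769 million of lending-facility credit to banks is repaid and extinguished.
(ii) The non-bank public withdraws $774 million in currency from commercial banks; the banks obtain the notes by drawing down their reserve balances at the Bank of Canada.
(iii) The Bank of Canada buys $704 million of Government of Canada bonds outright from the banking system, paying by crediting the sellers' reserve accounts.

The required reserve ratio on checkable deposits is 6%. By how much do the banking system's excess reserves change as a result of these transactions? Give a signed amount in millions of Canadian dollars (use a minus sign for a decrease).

Discount-window repayment $769 million: reserves −$769M, deposits 0.
Currency withdrawal $774 million: reserves −$774M, deposits −$774M.
OMO purchase (from banks) $704 million: reserves +$704M, deposits 0.
Totals: Δreserves = −$839M, Δdeposits = −$774M.
Δrequired reserves = 6% × −$774M = −$46.44M.
Δexcess reserves = Δreserves − Δrequired = −$839M − (−$46.44M) = -$792.56 million.

-$792.56 million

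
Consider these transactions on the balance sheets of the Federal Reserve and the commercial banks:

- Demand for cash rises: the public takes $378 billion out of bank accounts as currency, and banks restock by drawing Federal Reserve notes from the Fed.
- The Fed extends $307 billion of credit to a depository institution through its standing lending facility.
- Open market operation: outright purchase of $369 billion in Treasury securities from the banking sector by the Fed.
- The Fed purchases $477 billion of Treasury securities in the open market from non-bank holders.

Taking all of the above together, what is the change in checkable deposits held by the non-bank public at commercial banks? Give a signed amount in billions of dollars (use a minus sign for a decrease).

Fed balance sheet:
  Assets:      Securities +$846B, Loans to banks +$307B
  Liabilities: Bank reserves +$775B, Currency in circulation +$378B
Commercial banking system:
  Assets:      Reserves at CB +$775B, Securities −$369B
  Liabilities: Checkable deposits +$99B, Borrowings from CB +$307B
So the change in checkable deposits held by the non-bank public at commercial banks is +$99 billion.

+$99 billion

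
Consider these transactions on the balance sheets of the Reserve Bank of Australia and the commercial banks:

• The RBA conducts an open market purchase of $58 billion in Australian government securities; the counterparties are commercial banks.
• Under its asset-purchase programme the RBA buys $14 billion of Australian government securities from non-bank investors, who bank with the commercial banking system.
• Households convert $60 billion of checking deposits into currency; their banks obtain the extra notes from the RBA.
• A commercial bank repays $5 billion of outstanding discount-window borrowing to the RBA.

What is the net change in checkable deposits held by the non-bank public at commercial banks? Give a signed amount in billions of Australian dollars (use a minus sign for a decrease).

-$46 billion

RBA balance sheet:
  Assets:      Securities +$72B, Loans to banks −$5B
  Liabilities: Bank reserves +$7B, Currency in circulation +$60B
Commercial banking system:
  Assets:      Reserves at CB +$7B, Securities −$58B
  Liabilities: Checkable deposits −$46B, Borrowings from CB −$5B
So the change in checkable deposits held by the non-bank public at commercial banks is -$46 billion.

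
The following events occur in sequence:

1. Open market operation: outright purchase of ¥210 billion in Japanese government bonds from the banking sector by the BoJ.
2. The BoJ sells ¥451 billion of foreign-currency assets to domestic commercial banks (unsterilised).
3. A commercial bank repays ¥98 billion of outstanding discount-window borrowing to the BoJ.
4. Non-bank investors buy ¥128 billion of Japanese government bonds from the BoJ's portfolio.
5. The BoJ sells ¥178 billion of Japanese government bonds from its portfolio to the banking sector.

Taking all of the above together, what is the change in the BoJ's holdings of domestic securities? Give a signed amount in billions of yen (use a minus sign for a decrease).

OMO purchase (from banks) ¥210 billion: securities added to the BoJ's portfolio → +¥210B.
FX sale ¥451 billion: the BoJ's securities portfolio is untouched → 0.
Discount-window repayment ¥98 billion: the BoJ's securities portfolio is untouched → 0.
Asset sale (to non-banks) ¥128 billion: securities removed from the BoJ's portfolio → −¥128B.
OMO sale (to banks) ¥178 billion: securities removed from the BoJ's portfolio → −¥178B.
Net: 210 + 0 + 0 − 128 − 178 = -¥96 billion.

-¥96 billion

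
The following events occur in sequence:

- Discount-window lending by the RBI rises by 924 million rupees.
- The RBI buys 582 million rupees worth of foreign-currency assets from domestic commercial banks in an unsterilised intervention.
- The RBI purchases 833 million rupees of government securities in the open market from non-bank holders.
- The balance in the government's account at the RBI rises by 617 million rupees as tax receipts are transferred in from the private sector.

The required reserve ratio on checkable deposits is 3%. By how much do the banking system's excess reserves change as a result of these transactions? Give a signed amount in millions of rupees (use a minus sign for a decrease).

Discount-window loan 924 million rupees: reserves +924M, deposits 0.
FX purchase 582 million rupees: reserves +582M, deposits 0.
Asset purchase (from non-banks) 833 million rupees: reserves +833M, deposits +833M.
Government account inflow 617 million rupees: reserves −617M, deposits −617M.
Totals: Δreserves = +1722M, Δdeposits = +216M.
Δrequired reserves = 3% × +216M = +6.48M.
Δexcess reserves = Δreserves − Δrequired = +1722M − (+6.48M) = +1715.52 million.

+1715.52 million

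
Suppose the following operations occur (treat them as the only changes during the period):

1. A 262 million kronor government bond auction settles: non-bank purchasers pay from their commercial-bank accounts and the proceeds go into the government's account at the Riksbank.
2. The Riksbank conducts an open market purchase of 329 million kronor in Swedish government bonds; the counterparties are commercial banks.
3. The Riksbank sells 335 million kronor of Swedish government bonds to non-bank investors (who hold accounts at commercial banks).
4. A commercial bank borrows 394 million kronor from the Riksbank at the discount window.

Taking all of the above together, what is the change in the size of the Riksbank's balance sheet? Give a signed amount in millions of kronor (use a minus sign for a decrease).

+388 million

Government account inflow 262 million kronor: only the composition of liabilities changes → 0.
OMO purchase (from banks) 329 million kronor: a Riksbank asset is acquired → +329M.
Asset sale (to non-banks) 335 million kronor: a Riksbank asset is shed → −335M.
Discount-window loan 394 million kronor: a Riksbank asset is acquired → +394M.
Net: 0 + 329 − 335 + 394 = +388 million.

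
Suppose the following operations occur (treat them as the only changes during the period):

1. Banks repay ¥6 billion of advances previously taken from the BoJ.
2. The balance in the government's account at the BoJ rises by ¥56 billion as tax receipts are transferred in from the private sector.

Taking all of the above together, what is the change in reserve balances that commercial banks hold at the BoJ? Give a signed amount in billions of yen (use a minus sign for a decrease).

Discount-window repayment ¥6 billion: repayment is debited from reserves → −¥6B.
Government account inflow ¥56 billion: funds move from bank reserves into the government account → −¥56B.
Net: −6 − 56 = -¥62 billion.

-¥62 billion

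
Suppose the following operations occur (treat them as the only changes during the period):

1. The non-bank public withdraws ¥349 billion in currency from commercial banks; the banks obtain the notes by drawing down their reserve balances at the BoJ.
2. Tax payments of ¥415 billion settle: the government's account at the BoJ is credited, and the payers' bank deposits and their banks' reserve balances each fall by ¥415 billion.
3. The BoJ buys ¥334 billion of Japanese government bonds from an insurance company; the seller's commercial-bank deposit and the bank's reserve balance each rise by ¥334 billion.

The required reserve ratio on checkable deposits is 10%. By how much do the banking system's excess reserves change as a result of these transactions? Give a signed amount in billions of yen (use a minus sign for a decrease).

Currency withdrawal ¥349 billion: reserves −¥349B, deposits −¥349B.
Government account inflow ¥415 billion: reserves −¥415B, deposits −¥415B.
Asset purchase (from non-banks) ¥334 billion: reserves +¥334B, deposits +¥334B.
Totals: Δreserves = −¥430B, Δdeposits = −¥430B.
Δrequired reserves = 10% × −¥430B = −¥43B.
Δexcess reserves = Δreserves − Δrequired = −¥430B − (−¥43B) = -¥387 billion.

-¥387 billion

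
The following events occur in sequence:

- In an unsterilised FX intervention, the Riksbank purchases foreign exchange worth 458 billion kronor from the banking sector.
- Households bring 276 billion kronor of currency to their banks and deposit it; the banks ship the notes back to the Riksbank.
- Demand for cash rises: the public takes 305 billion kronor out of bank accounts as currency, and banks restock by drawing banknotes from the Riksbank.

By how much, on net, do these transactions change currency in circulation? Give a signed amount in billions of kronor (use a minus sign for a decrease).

+29 billion

FX purchase 458 billion kronor: no currency enters or leaves circulation → 0.
Currency deposit 276 billion kronor: notes return to the central bank → −276B.
Currency withdrawal 305 billion kronor: notes leave the central bank → +305B.
Net: 0 − 276 + 305 = +29 billion.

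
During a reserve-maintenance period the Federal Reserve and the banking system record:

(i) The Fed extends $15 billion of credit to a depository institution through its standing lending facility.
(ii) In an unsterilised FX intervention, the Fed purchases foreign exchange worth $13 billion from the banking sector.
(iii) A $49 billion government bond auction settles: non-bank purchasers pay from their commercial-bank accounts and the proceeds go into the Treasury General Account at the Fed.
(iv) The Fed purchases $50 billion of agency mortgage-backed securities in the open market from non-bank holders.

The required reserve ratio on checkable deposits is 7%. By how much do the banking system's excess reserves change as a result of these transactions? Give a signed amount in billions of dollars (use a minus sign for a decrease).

+$28.93 billion

Discount-window loan $15 billion: reserves +$15B, deposits 0.
FX purchase $13 billion: reserves +$13B, deposits 0.
Government account inflow $49 billion: reserves −$49B, deposits −$49B.
Asset purchase (from non-banks) $50 billion: reserves +$50B, deposits +$50B.
Totals: Δreserves = +$29B, Δdeposits = +$1B.
Δrequired reserves = 7% × +$1B = +$0.07B.
Δexcess reserves = Δreserves − Δrequired = +$29B − (+$0.07B) = +$28.93 billion.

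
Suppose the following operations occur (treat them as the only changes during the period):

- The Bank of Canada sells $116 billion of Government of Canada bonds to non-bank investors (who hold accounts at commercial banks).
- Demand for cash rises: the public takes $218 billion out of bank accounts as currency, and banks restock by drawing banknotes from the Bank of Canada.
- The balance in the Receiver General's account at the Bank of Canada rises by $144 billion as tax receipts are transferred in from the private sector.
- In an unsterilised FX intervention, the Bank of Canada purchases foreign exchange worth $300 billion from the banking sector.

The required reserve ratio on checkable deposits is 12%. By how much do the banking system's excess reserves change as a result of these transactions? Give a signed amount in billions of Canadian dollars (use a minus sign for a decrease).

-$120.64 billion

Asset sale (to non-banks) $116 billion: reserves −$116B, deposits −$116B.
Currency withdrawal $218 billion: reserves −$218B, deposits −$218B.
Government account inflow $144 billion: reserves −$144B, deposits −$144B.
FX purchase $300 billion: reserves +$300B, deposits 0.
Totals: Δreserves = −$178B, Δdeposits = −$478B.
Δrequired reserves = 12% × −$478B = −$57.36B.
Δexcess reserves = Δreserves − Δrequired = −$178B − (−$57.36B) = -$120.64 billion.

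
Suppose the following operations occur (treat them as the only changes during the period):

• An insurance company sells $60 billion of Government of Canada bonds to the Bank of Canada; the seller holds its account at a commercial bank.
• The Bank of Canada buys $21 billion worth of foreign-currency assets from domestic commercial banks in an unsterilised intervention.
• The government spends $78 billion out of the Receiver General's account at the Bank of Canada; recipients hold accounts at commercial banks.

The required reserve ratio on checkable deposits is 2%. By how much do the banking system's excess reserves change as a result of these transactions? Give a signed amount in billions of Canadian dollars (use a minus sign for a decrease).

+$156.24 billion

Asset purchase (from non-banks) $60 billion: reserves +$60B, deposits +$60B.
FX purchase $21 billion: reserves +$21B, deposits 0.
Government spending $78 billion: reserves +$78B, deposits +$78B.
Totals: Δreserves = +$159B, Δdeposits = +$138B.
Δrequired reserves = 2% × +$138B = +$2.76B.
Δexcess reserves = Δreserves − Δrequired = +$159B − (+$2.76B) = +$156.24 billion.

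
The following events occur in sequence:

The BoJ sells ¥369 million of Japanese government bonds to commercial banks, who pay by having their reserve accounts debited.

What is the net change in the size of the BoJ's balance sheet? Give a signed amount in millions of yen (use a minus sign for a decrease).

-¥369 million

BoJ balance sheet:
  Assets:      Securities −¥369M
  Liabilities: Bank reserves −¥369M
Change in total BoJ assets = -¥369 million.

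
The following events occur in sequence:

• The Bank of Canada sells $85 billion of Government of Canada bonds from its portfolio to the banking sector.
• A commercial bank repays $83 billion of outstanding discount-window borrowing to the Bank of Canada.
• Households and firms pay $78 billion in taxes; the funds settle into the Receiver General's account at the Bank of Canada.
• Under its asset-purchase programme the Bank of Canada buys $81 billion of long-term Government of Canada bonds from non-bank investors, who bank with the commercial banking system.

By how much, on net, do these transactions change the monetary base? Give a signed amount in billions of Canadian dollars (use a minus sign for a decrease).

-$165 billion

OMO sale (to banks) $85 billion: Bank of Canada balance sheet contracts → −$85B.
Discount-window repayment $83 billion: Bank of Canada balance sheet contracts → −$83B.
Government account inflow $78 billion: reserves shift to a non-base liability → −$78B.
Asset purchase (from non-banks) $81 billion: Bank of Canada balance sheet expands → +$81B.
Net: −85 − 83 − 78 + 81 = -$165 billion.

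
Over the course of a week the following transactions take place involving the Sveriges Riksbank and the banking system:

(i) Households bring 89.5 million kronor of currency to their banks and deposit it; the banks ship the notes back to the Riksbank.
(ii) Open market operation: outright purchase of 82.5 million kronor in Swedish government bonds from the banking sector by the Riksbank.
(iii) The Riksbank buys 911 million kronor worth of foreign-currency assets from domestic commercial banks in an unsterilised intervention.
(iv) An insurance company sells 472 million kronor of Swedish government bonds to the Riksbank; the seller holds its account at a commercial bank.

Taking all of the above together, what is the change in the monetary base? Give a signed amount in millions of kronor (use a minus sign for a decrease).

+1465.5 million

Riksbank balance sheet:
  Assets:      Securities +554.5M, Foreign assets +911M
  Liabilities: Bank reserves +1555M, Currency in circulation −89.5M
Commercial banking system:
  Assets:      Reserves at CB +1555M, Securities −82.5M, Foreign assets −911M
  Liabilities: Checkable deposits +561.5M
Monetary base = currency + reserves: −89.5M + (+1555M) = +1465.5 million.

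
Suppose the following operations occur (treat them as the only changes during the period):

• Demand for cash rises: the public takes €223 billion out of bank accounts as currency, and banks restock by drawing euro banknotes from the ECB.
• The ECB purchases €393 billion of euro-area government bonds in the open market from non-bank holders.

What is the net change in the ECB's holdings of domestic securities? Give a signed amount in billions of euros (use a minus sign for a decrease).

+€393 billion

Currency withdrawal €223 billion: the ECB's securities portfolio is untouched → 0.
Asset purchase (from non-banks) €393 billion: securities added to the ECB's portfolio → +€393B.
Net: 0 + 393 = +€393 billion.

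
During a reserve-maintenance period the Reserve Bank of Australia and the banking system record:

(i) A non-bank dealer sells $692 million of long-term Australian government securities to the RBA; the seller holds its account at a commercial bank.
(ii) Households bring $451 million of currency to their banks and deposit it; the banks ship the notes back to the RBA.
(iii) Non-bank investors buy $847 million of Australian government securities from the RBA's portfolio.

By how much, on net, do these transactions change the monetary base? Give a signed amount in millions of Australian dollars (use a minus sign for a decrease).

RBA balance sheet:
  Assets:      Securities −$155M
  Liabilities: Bank reserves +$296M, Currency in circulation −$451M
Commercial banking system:
  Assets:      Reserves at CB +$296M
  Liabilities: Checkable deposits +$296M
Monetary base = currency + reserves: −$451M + (+$296M) = -$155 million.

-$155 million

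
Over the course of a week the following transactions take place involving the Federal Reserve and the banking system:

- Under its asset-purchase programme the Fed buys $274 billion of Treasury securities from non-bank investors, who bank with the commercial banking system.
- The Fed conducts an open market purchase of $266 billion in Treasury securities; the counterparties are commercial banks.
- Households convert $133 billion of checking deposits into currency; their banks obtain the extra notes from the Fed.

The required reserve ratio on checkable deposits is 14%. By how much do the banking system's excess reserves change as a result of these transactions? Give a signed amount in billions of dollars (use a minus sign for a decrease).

+$387.26 billion

Asset purchase (from non-banks) $274 billion: reserves +$274B, deposits +$274B.
OMO purchase (from banks) $266 billion: reserves +$266B, deposits 0.
Currency withdrawal $133 billion: reserves −$133B, deposits −$133B.
Totals: Δreserves = +$407B, Δdeposits = +$141B.
Δrequired reserves = 14% × +$141B = +$19.74B.
Δexcess reserves = Δreserves − Δrequired = +$407B − (+$19.74B) = +$387.26 billion.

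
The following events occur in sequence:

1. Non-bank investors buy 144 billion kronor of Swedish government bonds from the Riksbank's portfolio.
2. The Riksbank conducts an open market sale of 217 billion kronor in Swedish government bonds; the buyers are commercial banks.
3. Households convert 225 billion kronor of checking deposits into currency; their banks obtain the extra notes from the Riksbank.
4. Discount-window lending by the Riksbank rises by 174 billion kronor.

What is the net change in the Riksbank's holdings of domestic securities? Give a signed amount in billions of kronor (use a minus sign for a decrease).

Asset sale (to non-banks) 144 billion kronor: securities removed from the Riksbank's portfolio → −144B.
OMO sale (to banks) 217 billion kronor: securities removed from the Riksbank's portfolio → −217B.
Currency withdrawal 225 billion kronor: the Riksbank's securities portfolio is untouched → 0.
Discount-window loan 174 billion kronor: the Riksbank's securities portfolio is untouched → 0.
Net: −144 − 217 + 0 + 0 = -361 billion.

-361 billion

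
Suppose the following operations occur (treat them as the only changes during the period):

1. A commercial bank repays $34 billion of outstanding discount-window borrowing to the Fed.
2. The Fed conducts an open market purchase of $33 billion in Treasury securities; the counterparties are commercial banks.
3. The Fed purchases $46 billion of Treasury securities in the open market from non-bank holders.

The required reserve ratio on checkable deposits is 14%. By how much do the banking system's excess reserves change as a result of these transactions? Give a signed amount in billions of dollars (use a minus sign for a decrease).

Discount-window repayment $34 billion: reserves −$34B, deposits 0.
OMO purchase (from banks) $33 billion: reserves +$33B, deposits 0.
Asset purchase (from non-banks) $46 billion: reserves +$46B, deposits +$46B.
Totals: Δreserves = +$45B, Δdeposits = +$46B.
Δrequired reserves = 14% × +$46B = +$6.44B.
Δexcess reserves = Δreserves − Δrequired = +$45B − (+$6.44B) = +$38.56 billion.

+$38.56 billion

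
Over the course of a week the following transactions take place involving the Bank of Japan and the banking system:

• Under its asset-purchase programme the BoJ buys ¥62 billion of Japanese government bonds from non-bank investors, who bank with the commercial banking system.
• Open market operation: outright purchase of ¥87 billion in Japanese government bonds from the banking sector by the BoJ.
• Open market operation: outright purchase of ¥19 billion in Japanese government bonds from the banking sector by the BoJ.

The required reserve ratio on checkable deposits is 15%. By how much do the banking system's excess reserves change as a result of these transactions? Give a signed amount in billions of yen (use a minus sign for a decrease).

+¥158.7 billion

Asset purchase (from non-banks) ¥62 billion: reserves +¥62B, deposits +¥62B.
OMO purchase (from banks) ¥87 billion: reserves +¥87B, deposits 0.
OMO purchase (from banks) ¥19 billion: reserves +¥19B, deposits 0.
Totals: Δreserves = +¥168B, Δdeposits = +¥62B.
Δrequired reserves = 15% × +¥62B = +¥9.3B.
Δexcess reserves = Δreserves − Δrequired = +¥168B − (+¥9.3B) = +¥158.7 billion.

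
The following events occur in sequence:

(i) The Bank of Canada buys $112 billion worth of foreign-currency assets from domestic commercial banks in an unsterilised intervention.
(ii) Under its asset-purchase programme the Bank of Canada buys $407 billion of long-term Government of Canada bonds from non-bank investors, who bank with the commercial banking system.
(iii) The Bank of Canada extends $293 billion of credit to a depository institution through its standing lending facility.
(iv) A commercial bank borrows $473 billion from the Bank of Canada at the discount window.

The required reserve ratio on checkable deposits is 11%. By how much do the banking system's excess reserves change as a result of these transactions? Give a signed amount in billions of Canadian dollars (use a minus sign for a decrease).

FX purchase $112 billion: reserves +$112B, deposits 0.
Asset purchase (from non-banks) $407 billion: reserves +$407B, deposits +$407B.
Discount-window loan $293 billion: reserves +$293B, deposits 0.
Discount-window loan $473 billion: reserves +$473B, deposits 0.
Totals: Δreserves = +$1285B, Δdeposits = +$407B.
Δrequired reserves = 11% × +$407B = +$44.77B.
Δexcess reserves = Δreserves − Δrequired = +$1285B − (+$44.77B) = +$1240.23 billion.

+$1240.23 billion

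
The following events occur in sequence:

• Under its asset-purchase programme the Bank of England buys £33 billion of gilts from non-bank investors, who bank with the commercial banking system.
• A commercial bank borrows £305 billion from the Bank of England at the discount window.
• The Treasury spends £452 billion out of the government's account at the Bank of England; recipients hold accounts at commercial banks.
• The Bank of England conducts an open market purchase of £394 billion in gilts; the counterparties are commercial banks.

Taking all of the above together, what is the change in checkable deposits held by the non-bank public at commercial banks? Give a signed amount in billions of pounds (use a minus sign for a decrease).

Asset purchase (from non-banks) £33 billion: non-bank counterparties' bank balances rise → +£33B.
Discount-window loan £305 billion: the counterparty is a bank, so public deposits are unchanged → 0.
Government spending £452 billion: non-bank counterparties' bank balances rise → +£452B.
OMO purchase (from banks) £394 billion: the counterparty is a bank, so public deposits are unchanged → 0.
Net: 33 + 0 + 452 + 0 = +£485 billion.

+£485 billion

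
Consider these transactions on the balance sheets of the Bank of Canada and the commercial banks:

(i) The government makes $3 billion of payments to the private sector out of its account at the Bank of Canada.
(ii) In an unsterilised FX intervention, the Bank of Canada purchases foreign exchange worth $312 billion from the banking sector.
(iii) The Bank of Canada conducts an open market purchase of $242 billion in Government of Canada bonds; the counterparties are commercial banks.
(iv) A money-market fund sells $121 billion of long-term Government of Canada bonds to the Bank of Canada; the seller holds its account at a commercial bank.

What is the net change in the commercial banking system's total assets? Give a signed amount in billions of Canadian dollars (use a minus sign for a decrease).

Government spending $3 billion: bank balance sheets expand → +$3B.
FX purchase $312 billion: just an asset swap on bank balance sheets → 0.
OMO purchase (from banks) $242 billion: just an asset swap on bank balance sheets → 0.
Asset purchase (from non-banks) $121 billion: bank balance sheets expand → +$121B.
Net: 3 + 0 + 0 + 121 = +$124 billion.

+$124 billion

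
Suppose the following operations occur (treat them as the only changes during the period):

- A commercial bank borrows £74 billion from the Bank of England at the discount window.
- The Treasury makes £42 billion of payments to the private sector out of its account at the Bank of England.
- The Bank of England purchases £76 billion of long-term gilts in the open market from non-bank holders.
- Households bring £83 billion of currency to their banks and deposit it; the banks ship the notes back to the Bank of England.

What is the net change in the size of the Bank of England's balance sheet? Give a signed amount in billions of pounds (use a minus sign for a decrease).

+£150 billion

Bank of England balance sheet:
  Assets:      Securities +£76B, Loans to banks +£74B
  Liabilities: Bank reserves +£275B, Currency in circulation −£83B, Government deposits −£42B
Commercial banking system:
  Assets:      Reserves at CB +£275B
  Liabilities: Checkable deposits +£201B, Borrowings from CB +£74B
Change in total Bank of England assets = +£150 billion.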